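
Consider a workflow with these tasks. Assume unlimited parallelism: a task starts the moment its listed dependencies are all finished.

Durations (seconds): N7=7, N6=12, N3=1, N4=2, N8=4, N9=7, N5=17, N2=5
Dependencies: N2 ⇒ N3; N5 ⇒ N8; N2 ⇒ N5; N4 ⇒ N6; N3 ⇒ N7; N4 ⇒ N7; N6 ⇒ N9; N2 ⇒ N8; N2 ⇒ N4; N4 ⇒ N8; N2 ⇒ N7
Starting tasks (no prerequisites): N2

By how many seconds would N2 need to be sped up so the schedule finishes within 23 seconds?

Current finish: 26 seconds; target: 23.
N2 is on every critical path, so each second cut from N2 cuts the finish by one (this holds down to a finish of 22).
Need 26 − 23 = 3 seconds off N2 → N2 becomes 2 seconds, finish becomes 23.

3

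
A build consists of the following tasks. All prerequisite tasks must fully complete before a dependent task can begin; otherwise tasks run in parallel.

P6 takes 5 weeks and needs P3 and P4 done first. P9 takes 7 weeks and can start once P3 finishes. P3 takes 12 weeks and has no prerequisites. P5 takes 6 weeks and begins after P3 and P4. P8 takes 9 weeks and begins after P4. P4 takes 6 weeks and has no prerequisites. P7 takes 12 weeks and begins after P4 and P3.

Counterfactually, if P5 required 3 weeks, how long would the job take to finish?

The binding path is P3→P7 = 12+12 = 24; finish at 24 weeks.
P5 is off the critical path — its longest chain is 18 weeks, giving 6 of slack.
The critical path is still P3→P7; finish is now 24 weeks.

24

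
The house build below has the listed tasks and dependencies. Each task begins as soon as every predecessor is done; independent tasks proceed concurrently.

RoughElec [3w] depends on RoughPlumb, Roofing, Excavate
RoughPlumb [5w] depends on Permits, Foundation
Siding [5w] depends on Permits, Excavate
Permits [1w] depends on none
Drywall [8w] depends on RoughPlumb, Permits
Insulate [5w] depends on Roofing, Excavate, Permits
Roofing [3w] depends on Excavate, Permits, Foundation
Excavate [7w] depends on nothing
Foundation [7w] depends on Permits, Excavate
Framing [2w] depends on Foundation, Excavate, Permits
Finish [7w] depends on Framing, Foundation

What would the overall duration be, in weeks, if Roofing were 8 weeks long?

27

Baseline: Excavate→Foundation→RoughPlumb→Drywall = 7+7+5+8 = 27 → 27 weeks.
The longest path through Roofing is only 22 weeks, so Roofing has float 5.
New critical path: Excavate→Foundation→Roofing→Insulate = 7+7+8+5 = 27 ⇒ 27 weeks.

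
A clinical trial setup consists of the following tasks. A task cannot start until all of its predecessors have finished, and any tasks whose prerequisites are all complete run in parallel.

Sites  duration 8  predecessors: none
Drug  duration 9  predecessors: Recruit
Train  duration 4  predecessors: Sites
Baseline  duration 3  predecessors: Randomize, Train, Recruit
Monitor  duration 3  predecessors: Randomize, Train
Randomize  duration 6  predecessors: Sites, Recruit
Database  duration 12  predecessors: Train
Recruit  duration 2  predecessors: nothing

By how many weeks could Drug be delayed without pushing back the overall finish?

13

Sites→Train→Database = 8+4+12 = 24 sets the makespan at 24 weeks.
The longest chain containing Drug totals 11 weeks.
So Drug can slip 24 − 11 = 13 weeks.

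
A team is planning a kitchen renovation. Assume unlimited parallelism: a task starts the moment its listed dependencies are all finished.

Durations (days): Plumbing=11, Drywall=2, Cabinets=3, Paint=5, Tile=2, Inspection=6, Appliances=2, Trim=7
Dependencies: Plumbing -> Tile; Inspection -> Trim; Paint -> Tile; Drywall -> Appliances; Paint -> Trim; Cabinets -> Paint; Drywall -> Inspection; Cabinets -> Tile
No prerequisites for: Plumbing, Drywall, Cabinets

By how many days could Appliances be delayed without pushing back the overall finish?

Critical path: Drywall→Inspection→Trim = 2+6+7 = 15, so the finish is 15 days.
Longest path through Appliances: 4 days (earliest finish 4, latest finish 15).
Float = 15 − 4 = 11.

11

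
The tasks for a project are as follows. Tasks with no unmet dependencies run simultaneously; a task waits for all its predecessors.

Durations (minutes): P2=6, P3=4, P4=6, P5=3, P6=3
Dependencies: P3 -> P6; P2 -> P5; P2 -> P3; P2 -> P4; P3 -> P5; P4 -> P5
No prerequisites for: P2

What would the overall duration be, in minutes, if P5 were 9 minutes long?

21

The binding path is P2→P4→P5 = 6+6+3 = 15; finish at 15 minutes.
P5 lies on that path, so at 9 minutes the path becomes 21 minutes.
The critical path is still P2→P4→P5; finish is now 21 minutes.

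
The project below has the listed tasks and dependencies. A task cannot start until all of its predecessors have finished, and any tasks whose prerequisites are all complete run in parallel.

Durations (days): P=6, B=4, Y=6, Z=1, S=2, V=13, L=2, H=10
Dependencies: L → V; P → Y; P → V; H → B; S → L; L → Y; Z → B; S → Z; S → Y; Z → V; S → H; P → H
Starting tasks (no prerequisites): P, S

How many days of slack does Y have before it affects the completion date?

8

P→H→B = 6+10+4 = 20 sets the makespan at 20 days.
Y finishes as early as 12 and must finish by 20.
So Y can slip 20 − 12 = 8 days.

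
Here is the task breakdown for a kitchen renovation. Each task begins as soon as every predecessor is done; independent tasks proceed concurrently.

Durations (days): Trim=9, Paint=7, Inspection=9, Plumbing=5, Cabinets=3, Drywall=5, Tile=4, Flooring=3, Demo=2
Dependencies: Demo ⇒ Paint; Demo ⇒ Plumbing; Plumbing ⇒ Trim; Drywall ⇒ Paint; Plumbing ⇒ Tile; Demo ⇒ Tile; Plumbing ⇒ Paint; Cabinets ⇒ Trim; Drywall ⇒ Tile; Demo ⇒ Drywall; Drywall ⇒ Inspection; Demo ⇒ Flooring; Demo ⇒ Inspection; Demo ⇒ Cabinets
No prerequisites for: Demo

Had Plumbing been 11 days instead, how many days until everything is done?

22

Baseline: Demo→Plumbing→Trim = 2+5+9 = 16 → 16 days.
Since Plumbing is critical, the +6 change carries straight to that chain (now 22 days).
No other chain overtakes it, so the finish is 22 days.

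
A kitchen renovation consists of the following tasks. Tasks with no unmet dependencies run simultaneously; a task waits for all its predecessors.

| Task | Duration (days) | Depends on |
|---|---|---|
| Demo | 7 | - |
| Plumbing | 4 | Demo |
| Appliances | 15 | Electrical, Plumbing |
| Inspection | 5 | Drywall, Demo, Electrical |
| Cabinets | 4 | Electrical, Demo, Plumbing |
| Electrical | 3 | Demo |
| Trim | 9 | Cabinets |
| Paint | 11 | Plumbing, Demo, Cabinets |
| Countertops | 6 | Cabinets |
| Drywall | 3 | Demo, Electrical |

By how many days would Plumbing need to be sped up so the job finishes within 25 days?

Current finish: 26 days; target: 25.
Plumbing is on every critical path, so each day cut from Plumbing cuts the finish by one (this holds down to a finish of 25).
Need 26 − 25 = 1 day off Plumbing → Plumbing becomes 3 days, finish becomes 25.

1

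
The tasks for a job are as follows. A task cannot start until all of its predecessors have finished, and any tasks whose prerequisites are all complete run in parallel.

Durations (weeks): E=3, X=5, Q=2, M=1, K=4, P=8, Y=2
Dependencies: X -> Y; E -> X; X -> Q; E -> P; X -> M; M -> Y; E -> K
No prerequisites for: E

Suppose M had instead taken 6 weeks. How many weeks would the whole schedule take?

As given, the longest chain is E→X→M→Y = 3+5+1+2 = 11, so the finish is 11 weeks.
M lies on that path, so at 6 weeks the path becomes 16 weeks.
The critical path is still E→X→M→Y; finish is now 16 weeks.

16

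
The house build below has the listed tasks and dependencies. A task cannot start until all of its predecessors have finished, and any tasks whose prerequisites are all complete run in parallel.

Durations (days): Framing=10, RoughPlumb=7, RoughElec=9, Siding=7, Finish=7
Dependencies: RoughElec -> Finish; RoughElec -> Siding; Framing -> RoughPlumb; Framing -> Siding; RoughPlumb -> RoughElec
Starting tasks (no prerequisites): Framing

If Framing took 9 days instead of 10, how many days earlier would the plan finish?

Actual critical path: Framing→RoughPlumb→RoughElec→Siding = 10+7+9+7 = 33 ⇒ 33 days.
Since Framing is critical, the -1 change carries straight to that chain (now 32 days).
The critical path is still Framing→RoughPlumb→RoughElec→Siding; finish is now 32 days.
Change in finish: 32 − 33 = -1 days.

1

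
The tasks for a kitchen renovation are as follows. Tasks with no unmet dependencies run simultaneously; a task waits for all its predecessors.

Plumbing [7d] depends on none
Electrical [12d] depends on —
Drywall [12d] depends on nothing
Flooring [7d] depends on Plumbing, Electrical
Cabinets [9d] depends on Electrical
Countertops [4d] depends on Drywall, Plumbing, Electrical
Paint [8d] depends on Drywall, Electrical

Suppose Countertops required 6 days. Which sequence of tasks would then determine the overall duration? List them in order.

Electrical, Cabinets

As given, the longest chain is Electrical→Cabinets = 12+9 = 21, so the finish is 21 days.
Countertops has 5 days of float (longest path through it is 16).
No other chain overtakes it, so the finish is 21 days.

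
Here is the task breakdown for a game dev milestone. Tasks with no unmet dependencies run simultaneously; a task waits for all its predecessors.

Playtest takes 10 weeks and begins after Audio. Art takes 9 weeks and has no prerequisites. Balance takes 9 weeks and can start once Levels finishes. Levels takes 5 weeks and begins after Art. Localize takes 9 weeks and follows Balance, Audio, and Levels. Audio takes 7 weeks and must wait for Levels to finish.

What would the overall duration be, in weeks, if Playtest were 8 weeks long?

32

As given, the longest chain is Art→Levels→Balance→Localize = 9+5+9+9 = 32, so the finish is 32 weeks.
The longest path through Playtest is only 31 weeks, so Playtest has float 1.
That remains the longest chain; total 32 weeks.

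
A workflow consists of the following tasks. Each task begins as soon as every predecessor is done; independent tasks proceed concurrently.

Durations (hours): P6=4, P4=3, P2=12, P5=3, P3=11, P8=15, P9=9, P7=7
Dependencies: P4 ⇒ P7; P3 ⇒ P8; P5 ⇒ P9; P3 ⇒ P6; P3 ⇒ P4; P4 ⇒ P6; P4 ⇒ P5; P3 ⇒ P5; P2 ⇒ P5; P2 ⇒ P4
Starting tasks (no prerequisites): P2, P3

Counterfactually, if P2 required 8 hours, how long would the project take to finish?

As given, the longest chain is P2→P4→P5→P9 = 12+3+3+9 = 27, so the finish is 27 hours.
P2 lies on that path, so at 8 hours the path becomes 23 hours.
Now P3→P4→P5→P9 = 11+3+3+9 = 26 is longest, so the finish becomes 26 hours.

26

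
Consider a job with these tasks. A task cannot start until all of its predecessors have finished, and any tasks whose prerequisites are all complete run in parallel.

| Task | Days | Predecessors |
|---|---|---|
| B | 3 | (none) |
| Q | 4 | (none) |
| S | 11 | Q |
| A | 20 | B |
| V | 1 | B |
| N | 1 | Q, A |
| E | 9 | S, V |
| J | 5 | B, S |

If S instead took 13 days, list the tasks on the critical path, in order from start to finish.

Q, S, E

As given, the longest chain is Q→S→E = 4+11+9 = 24, so the finish is 24 days.
Since S is critical, the +2 change carries straight to that chain (now 26 days).
No other chain overtakes it, so the finish is 26 days.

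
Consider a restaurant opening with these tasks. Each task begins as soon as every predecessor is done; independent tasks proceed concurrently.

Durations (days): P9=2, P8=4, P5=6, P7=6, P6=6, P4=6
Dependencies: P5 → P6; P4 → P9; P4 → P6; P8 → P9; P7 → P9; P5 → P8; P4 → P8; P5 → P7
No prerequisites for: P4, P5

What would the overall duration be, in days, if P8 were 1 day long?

14

Critical path before the change: P5→P7→P9 = 6+6+2 = 14 giving 14 days.
P8 has 2 days of float (longest path through it is 12).
That remains the longest chain; total 14 days.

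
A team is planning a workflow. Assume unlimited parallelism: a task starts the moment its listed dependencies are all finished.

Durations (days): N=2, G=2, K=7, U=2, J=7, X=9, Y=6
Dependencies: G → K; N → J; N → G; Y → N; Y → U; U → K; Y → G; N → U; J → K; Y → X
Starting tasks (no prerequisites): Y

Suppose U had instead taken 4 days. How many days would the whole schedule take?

Baseline: Y→N→J→K = 6+2+7+7 = 22 → 22 days.
U is off the critical path — its longest chain is 17 days, giving 5 of slack.
That remains the longest chain; total 22 days.

22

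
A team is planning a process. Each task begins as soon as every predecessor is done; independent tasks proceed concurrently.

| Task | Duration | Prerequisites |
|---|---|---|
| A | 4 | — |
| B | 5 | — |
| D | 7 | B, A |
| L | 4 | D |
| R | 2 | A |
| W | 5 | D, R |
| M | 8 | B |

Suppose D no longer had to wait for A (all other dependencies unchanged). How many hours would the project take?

17

Before: longest chain B→D→W = 5+7+5 = 17, finish 17.
Dropping A→D doesn't change D's earliest start (5); another predecessor still binds.
New critical path: B→D→W = 5+7+5 = 17 ⇒ 17 hours.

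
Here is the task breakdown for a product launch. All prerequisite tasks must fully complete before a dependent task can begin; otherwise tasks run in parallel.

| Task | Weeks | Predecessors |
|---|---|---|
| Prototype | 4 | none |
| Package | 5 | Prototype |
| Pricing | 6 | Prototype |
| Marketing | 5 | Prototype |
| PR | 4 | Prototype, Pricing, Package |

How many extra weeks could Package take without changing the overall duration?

Critical path: Prototype→Pricing→PR = 4+6+4 = 14, so the finish is 14 weeks.
Longest path through Package: 13 weeks (earliest finish 9, latest finish 10).
So Package can slip 10 − 9 = 1 week.

1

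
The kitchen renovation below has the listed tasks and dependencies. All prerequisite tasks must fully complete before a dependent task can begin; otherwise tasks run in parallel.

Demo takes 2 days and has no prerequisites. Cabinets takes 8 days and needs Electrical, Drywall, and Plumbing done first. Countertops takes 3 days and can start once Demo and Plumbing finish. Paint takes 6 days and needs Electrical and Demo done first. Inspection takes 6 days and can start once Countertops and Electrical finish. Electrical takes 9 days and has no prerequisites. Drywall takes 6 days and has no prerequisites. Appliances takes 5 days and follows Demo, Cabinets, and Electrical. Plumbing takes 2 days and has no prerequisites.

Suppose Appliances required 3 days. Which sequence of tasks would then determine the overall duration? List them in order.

Baseline: Electrical→Cabinets→Appliances = 9+8+5 = 22 → 22 days.
Appliances is on the critical path; changing it to 3 makes that path 20 days.
No other chain overtakes it, so the finish is 20 days.

Electrical, Cabinets, Appliances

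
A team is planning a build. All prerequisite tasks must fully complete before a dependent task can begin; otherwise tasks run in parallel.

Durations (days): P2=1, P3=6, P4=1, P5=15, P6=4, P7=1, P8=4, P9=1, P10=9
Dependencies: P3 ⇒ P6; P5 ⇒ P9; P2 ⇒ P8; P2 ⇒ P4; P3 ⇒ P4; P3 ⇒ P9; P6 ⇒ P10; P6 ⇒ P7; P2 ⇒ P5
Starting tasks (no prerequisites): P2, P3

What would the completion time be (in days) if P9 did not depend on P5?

19

With the dependency in place, P3→P6→P10 = 6+4+9 = 19 sets the finish at 19 days.
Without P5→P9, P9's earliest start moves from 16 to 6.
The longest chain is now P3→P6→P10 = 6+4+9 = 19, so the build takes 19 days.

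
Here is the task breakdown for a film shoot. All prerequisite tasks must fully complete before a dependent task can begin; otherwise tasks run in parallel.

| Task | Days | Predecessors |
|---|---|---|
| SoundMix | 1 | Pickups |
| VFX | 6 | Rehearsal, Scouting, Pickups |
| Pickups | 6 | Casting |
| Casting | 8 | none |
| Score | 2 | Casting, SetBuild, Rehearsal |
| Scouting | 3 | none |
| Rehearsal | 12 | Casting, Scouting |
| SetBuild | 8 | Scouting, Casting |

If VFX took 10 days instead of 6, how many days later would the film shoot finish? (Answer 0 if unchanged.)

Actual critical path: Casting→Rehearsal→VFX = 8+12+6 = 26 ⇒ 26 days.
VFX lies on that path, so at 10 days the path becomes 30 days.
That remains the longest chain; total 30 days.
Change in finish: 30 − 26 = +4 days.

4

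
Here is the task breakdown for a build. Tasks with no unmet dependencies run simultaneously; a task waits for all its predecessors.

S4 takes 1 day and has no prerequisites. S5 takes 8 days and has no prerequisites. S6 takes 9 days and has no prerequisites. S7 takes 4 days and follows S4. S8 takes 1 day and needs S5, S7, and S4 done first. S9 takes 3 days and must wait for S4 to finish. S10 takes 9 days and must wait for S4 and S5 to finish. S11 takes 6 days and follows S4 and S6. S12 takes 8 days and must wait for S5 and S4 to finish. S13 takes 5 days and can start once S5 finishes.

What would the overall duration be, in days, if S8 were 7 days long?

Critical path before the change: S5→S10 = 8+9 = 17 giving 17 days.
The longest path through S8 is only 9 days, so S8 has float 8.
The critical path is still S5→S10; finish is now 17 days.

17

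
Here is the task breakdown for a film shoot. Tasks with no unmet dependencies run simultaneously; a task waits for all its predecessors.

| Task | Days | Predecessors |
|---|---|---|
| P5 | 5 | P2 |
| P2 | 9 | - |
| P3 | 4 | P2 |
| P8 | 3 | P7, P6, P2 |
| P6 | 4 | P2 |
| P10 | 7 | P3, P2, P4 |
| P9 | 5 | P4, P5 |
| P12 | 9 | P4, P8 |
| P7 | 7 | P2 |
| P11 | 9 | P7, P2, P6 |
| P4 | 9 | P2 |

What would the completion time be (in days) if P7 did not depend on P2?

Before: longest chain P2→P7→P8→P12 = 9+7+3+9 = 28, finish 28.
Without P2→P7, P7's earliest start moves from 9 to 0.
The longest chain is now P2→P4→P12 = 9+9+9 = 27, so the plan takes 27 days.

27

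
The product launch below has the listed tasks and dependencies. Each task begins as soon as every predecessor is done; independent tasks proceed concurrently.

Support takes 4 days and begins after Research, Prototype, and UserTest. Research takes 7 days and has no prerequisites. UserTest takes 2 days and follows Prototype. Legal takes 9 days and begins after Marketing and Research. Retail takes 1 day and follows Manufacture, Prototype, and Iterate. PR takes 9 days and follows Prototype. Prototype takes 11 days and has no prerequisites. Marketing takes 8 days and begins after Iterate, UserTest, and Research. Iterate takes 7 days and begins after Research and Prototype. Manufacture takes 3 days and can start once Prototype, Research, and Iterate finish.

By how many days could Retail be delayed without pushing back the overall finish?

13

Critical path: Prototype→Iterate→Marketing→Legal = 11+7+8+9 = 35, so the finish is 35 days.
Longest path through Retail: 22 days (earliest finish 22, latest finish 35).
So Retail can slip 35 − 22 = 13 days.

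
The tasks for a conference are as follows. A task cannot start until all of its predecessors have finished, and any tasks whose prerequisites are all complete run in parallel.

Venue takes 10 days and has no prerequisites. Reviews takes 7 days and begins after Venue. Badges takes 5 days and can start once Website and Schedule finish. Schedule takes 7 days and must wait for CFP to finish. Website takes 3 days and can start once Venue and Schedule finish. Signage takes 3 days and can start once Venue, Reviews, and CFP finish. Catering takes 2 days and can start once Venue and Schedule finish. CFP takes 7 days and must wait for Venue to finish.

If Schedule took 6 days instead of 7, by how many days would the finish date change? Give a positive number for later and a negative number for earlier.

-1

The binding path is Venue→CFP→Schedule→Website→Badges = 10+7+7+3+5 = 32; finish at 32 days.
Schedule is on the critical path; changing it to 6 makes that path 31 days.
That remains the longest chain; total 31 days.
Change in finish: 31 − 32 = -1 days.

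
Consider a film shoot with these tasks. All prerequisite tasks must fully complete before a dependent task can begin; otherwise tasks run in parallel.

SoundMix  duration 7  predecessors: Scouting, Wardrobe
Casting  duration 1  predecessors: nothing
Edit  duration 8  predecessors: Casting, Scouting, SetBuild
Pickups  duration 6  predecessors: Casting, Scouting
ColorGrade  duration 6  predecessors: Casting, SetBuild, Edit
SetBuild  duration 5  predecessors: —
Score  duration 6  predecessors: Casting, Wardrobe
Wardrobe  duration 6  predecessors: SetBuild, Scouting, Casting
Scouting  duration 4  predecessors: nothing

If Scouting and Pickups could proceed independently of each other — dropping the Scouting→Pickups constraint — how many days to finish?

19

Before: longest chain SetBuild→Edit→ColorGrade = 5+8+6 = 19, finish 19.
Without Scouting→Pickups, Pickups's earliest start moves from 4 to 1.
After: SetBuild→Edit→ColorGrade = 5+8+6 = 19 → 19 days.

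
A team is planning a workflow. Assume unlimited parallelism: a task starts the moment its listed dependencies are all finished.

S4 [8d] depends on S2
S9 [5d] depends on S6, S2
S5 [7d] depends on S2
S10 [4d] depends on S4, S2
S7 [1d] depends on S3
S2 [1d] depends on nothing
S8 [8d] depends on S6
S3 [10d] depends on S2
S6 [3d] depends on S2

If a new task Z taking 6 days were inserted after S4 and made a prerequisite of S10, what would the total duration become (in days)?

19

Originally the workflow takes 13 days.
With Z inserted, S10 now waits for max(S4, S2, Z).
New critical path: S2→S4→Z→S10 = 1+8+6+4 = 19 ⇒ 19 days.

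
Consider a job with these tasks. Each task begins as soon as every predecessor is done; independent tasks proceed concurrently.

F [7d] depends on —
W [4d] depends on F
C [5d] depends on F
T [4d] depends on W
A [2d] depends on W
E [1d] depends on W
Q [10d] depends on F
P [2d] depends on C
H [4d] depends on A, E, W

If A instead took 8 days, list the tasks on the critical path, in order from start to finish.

F, W, A, H

Critical path before the change: F→W→A→H = 7+4+2+4 = 17 giving 17 days.
A is on the critical path; changing it to 8 makes that path 23 days.
No other chain overtakes it, so the finish is 23 days.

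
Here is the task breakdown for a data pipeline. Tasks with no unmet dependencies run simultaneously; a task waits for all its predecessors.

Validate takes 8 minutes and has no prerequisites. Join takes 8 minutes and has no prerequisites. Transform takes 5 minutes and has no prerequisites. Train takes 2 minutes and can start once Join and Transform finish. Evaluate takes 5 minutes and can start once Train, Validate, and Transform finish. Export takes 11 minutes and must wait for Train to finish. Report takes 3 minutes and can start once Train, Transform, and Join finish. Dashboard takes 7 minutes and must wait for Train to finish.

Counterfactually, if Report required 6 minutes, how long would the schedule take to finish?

Actual critical path: Join→Train→Export = 8+2+11 = 21 ⇒ 21 minutes.
The longest path through Report is only 13 minutes, so Report has float 8.
The critical path is still Join→Train→Export; finish is now 21 minutes.

21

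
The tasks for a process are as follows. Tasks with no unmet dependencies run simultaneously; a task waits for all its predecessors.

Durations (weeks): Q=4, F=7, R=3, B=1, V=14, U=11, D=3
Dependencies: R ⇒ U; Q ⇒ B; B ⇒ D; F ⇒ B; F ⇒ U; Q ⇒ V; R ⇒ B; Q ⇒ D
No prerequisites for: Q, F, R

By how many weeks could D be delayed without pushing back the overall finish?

7

The longest chain is Q→V = 4+14 = 18; overall finish 18 weeks.
D finishes as early as 11 and must finish by 18.
Float = 18 − 11 = 7.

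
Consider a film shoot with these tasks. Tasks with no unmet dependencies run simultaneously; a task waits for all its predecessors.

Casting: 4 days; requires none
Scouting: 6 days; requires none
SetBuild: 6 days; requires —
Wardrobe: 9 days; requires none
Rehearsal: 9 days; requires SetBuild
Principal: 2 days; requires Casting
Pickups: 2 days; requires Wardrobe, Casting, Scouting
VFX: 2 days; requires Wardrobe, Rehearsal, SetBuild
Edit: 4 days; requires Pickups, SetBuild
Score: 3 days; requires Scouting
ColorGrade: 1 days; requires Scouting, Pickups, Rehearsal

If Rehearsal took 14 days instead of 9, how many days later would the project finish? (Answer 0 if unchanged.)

5

As given, the longest chain is SetBuild→Rehearsal→VFX = 6+9+2 = 17, so the finish is 17 days.
Rehearsal is on the critical path; changing it to 14 makes that path 22 days.
No other chain overtakes it, so the finish is 22 days.
Change in finish: 22 − 17 = +5 days.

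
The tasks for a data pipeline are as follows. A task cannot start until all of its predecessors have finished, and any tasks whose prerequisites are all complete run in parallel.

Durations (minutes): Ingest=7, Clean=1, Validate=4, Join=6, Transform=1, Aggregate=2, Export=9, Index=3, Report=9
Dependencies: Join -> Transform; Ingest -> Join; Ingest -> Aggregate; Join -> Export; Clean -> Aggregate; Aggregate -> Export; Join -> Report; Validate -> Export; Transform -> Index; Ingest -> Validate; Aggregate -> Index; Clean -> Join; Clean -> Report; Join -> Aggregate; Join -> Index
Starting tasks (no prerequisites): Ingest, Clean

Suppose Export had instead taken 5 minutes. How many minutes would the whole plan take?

22

Critical path before the change: Ingest→Join→Aggregate→Export = 7+6+2+9 = 24 giving 24 minutes.
Export lies on that path, so at 5 minutes the path becomes 20 minutes.
Now Ingest→Join→Report = 7+6+9 = 22 is longest, so the finish becomes 22 minutes.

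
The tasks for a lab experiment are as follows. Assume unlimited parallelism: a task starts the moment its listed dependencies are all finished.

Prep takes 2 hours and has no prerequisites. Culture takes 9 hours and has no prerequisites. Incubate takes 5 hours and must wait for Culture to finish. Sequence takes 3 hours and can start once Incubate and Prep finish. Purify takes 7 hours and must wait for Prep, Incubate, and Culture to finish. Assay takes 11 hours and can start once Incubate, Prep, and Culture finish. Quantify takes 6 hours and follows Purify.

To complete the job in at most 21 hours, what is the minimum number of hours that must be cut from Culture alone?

6

Current finish: 27 hours; target: 21.
Culture is on every critical path, so each hour cut from Culture cuts the finish by one (this holds down to a finish of 19).
Need 27 − 21 = 6 hours off Culture → Culture becomes 3 hours, finish becomes 21.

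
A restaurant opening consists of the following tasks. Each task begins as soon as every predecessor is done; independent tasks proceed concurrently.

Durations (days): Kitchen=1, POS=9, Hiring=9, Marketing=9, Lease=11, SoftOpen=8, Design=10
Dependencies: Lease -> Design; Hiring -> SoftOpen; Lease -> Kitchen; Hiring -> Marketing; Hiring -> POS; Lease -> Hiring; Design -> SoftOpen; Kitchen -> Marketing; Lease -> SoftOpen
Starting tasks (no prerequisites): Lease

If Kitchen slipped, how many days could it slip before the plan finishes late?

8

Critical path: Lease→Design→SoftOpen = 11+10+8 = 29, so the finish is 29 days.
Kitchen finishes as early as 12 and must finish by 20.
So Kitchen can slip 20 − 12 = 8 days.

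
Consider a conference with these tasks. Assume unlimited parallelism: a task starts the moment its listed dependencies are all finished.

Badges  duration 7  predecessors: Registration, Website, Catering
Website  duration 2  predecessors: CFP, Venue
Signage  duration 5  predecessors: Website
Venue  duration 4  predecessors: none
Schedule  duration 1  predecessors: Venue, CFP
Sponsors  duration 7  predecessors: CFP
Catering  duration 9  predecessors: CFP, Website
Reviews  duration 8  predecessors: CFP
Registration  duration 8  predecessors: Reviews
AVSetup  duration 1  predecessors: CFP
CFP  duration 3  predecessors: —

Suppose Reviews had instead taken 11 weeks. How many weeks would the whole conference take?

The binding path is CFP→Reviews→Registration→Badges = 3+8+8+7 = 26; finish at 26 weeks.
Since Reviews is critical, the +3 change carries straight to that chain (now 29 weeks).
The critical path is still CFP→Reviews→Registration→Badges; finish is now 29 weeks.

29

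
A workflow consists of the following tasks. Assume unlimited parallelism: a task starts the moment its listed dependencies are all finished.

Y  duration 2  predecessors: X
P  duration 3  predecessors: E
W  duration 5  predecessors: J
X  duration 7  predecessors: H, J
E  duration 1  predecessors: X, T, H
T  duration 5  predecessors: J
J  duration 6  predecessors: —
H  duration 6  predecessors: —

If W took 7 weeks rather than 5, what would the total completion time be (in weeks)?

Critical path before the change: J→X→E→P = 6+7+1+3 = 17 giving 17 weeks.
W is off the critical path — its longest chain is 11 weeks, giving 6 of slack.
No other chain overtakes it, so the finish is 17 weeks.

17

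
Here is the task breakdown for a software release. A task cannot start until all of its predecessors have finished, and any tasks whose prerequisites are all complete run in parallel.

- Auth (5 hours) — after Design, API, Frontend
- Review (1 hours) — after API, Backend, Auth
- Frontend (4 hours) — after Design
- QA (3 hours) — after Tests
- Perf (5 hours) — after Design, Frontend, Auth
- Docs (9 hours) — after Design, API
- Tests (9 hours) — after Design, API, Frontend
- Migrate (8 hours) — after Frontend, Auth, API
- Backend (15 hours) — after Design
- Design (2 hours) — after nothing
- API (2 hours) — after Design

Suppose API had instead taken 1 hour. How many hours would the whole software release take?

Critical path before the change: Design→Frontend→Auth→Migrate = 2+4+5+8 = 19 giving 19 hours.
API is off the critical path — its longest chain is 17 hours, giving 2 of slack.
No other chain overtakes it, so the finish is 19 hours.

19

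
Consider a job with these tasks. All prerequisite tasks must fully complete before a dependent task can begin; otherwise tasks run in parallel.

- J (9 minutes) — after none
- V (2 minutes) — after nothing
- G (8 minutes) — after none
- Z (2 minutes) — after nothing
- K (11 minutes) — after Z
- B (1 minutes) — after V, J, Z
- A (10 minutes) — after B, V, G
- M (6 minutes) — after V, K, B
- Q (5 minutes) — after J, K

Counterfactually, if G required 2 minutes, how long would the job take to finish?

20

Baseline: J→B→A = 9+1+10 = 20 → 20 minutes.
G has 2 minutes of float (longest path through it is 18).
No other chain overtakes it, so the finish is 20 minutes.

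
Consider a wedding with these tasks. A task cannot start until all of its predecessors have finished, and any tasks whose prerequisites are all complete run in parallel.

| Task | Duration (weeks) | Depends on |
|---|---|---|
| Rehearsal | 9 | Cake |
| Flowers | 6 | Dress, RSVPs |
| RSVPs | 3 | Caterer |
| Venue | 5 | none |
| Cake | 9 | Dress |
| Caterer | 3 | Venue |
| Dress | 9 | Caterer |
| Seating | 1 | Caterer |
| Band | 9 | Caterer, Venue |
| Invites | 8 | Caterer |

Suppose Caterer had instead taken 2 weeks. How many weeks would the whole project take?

Actual critical path: Venue→Caterer→Dress→Cake→Rehearsal = 5+3+9+9+9 = 35 ⇒ 35 weeks.
Since Caterer is critical, the -1 change carries straight to that chain (now 34 weeks).
The critical path is still Venue→Caterer→Dress→Cake→Rehearsal; finish is now 34 weeks.

34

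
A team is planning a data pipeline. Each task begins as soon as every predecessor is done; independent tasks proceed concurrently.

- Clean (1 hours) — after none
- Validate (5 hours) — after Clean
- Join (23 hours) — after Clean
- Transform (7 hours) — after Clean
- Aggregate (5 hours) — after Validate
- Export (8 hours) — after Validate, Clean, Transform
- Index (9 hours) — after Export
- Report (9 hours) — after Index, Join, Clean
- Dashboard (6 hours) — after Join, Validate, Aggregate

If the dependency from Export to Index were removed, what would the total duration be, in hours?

33

Original critical path: Clean→Transform→Export→Index→Report = 1+7+8+9+9 = 34 ⇒ 34 hours.
Without Export→Index, Index's earliest start moves from 16 to 0.
The longest chain is now Clean→Join→Report = 1+23+9 = 33, so the plan takes 33 hours.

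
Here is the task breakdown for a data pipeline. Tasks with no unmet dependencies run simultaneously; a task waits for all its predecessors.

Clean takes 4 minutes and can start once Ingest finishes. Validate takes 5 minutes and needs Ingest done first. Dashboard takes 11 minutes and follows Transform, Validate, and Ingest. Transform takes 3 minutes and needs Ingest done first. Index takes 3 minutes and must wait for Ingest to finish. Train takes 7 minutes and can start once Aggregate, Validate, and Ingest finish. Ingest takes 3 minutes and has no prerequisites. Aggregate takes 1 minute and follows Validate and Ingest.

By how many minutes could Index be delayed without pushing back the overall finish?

13

Ingest→Validate→Dashboard = 3+5+11 = 19 sets the makespan at 19 minutes.
Longest path through Index: 6 minutes (earliest finish 6, latest finish 19).
So Index can slip 19 − 6 = 13 minutes.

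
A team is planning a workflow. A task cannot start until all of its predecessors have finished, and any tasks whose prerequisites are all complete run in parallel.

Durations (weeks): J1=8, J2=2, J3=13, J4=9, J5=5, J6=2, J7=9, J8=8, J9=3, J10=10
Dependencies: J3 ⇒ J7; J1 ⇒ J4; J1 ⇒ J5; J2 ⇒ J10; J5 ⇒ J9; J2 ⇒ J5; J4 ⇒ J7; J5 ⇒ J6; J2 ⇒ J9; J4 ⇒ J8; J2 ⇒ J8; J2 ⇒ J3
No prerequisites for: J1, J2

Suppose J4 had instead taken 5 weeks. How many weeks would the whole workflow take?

24

Baseline: J1→J4→J7 = 8+9+9 = 26 → 26 weeks.
J4 is on the critical path; changing it to 5 makes that path 22 weeks.
The binding chain switches to J2→J3→J7 = 2+13+9 = 24; finish 24 weeks.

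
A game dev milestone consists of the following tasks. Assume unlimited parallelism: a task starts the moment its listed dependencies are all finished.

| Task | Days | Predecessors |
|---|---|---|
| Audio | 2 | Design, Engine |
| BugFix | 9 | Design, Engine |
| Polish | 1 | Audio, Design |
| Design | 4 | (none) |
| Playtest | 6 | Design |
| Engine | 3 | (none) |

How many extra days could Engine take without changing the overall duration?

1

The longest chain is Design→BugFix = 4+9 = 13; overall finish 13 days.
Longest path through Engine: 12 days (earliest finish 3, latest finish 4).
Float = 13 − 12 = 1.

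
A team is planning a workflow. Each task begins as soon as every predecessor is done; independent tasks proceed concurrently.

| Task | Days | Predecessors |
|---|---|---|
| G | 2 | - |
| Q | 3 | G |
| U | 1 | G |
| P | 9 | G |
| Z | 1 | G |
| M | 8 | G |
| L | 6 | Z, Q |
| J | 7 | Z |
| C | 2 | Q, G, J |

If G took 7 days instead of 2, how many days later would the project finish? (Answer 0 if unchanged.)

5

Actual critical path: G→Z→J→C = 2+1+7+2 = 12 ⇒ 12 days.
G lies on that path, so at 7 days the path becomes 17 days.
That remains the longest chain; total 17 days.
Change in finish: 17 − 12 = +5 days.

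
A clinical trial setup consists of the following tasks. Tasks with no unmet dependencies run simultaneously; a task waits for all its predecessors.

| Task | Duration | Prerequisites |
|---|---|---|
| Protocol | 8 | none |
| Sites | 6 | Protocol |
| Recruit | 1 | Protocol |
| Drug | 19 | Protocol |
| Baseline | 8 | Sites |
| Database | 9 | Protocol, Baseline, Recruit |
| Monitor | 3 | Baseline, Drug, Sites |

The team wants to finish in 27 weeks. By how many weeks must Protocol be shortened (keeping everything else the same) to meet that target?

4

Current finish: 31 weeks; target: 27.
Protocol is on every critical path, so each week cut from Protocol cuts the finish by one (this holds down to a finish of 24).
Need 31 − 27 = 4 weeks off Protocol → Protocol becomes 4 weeks, finish becomes 27.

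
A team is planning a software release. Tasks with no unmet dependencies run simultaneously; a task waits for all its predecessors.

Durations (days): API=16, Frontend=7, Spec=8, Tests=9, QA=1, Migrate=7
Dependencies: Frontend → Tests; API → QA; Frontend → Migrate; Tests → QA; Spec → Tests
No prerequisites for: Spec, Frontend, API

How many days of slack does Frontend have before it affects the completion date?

Critical path: Spec→Tests→QA = 8+9+1 = 18, so the finish is 18 days.
The longest chain containing Frontend totals 17 days.
So Frontend can slip 8 − 7 = 1 day.

1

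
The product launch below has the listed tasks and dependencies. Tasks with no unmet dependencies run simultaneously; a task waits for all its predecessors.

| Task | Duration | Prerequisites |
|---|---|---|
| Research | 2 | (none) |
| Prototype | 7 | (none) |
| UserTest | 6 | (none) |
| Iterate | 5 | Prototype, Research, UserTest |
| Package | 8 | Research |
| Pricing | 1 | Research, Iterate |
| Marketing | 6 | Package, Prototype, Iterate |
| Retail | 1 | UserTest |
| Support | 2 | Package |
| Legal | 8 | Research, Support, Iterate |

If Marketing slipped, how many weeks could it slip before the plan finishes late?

Critical path: Research→Package→Support→Legal = 2+8+2+8 = 20, so the finish is 20 weeks.
Marketing finishes as early as 18 and must finish by 20.
So Marketing can slip 20 − 18 = 2 weeks.

2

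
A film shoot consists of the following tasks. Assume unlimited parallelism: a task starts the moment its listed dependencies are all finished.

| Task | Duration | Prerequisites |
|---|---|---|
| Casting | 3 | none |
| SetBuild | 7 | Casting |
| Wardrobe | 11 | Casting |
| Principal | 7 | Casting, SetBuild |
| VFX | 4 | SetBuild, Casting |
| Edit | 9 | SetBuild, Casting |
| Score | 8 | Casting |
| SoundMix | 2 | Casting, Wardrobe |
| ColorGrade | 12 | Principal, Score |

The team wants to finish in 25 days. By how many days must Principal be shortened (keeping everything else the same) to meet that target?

4

Current finish: 29 days; target: 25.
Principal is on every critical path, so each day cut from Principal cuts the finish by one (this holds down to a finish of 23).
Need 29 − 25 = 4 days off Principal → Principal becomes 3 days, finish becomes 25.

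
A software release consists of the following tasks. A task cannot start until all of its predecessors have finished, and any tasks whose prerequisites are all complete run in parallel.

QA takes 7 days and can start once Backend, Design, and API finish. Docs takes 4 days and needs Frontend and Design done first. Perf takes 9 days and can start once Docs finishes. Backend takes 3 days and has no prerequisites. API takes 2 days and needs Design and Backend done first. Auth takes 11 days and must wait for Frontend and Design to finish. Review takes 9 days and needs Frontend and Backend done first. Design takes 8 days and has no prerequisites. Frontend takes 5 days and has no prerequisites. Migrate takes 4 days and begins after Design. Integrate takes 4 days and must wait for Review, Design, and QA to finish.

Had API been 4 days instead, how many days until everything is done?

23

As given, the longest chain is Design→API→QA→Integrate = 8+2+7+4 = 21, so the finish is 21 days.
API is on the critical path; changing it to 4 makes that path 23 days.
The critical path is still Design→API→QA→Integrate; finish is now 23 days.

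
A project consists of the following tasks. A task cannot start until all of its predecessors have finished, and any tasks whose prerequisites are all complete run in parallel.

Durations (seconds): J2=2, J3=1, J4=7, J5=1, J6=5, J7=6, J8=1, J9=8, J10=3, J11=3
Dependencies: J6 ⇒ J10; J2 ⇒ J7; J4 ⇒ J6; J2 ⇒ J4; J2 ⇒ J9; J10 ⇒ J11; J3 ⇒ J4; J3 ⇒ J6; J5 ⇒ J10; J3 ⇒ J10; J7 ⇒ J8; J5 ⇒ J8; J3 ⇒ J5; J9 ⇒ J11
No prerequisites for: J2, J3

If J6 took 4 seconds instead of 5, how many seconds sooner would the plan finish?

1

Actual critical path: J2→J4→J6→J10→J11 = 2+7+5+3+3 = 20 ⇒ 20 seconds.
Since J6 is critical, the -1 change carries straight to that chain (now 19 seconds).
The critical path is still J2→J4→J6→J10→J11; finish is now 19 seconds.
Change in finish: 19 − 20 = -1 seconds.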